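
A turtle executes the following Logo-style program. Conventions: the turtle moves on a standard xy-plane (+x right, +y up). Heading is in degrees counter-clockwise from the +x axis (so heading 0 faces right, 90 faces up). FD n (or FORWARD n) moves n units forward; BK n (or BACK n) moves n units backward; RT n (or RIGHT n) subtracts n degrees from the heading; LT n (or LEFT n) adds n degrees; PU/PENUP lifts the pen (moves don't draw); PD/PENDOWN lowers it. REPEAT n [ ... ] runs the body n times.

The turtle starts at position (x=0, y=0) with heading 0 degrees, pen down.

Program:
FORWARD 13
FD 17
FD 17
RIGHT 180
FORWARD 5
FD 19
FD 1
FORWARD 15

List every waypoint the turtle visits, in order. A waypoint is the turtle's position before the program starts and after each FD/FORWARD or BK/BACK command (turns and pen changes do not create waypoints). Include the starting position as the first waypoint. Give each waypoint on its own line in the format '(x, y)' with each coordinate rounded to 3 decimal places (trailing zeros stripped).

Answer: (0, 0)
(13, 0)
(30, 0)
(47, 0)
(42, 0)
(23, 0)
(22, 0)
(7, 0)

Derivation:
Executing turtle program step by step:
Start: pos=(0,0), heading=0, pen down
FD 13: (0,0) -> (13,0) [heading=0, draw]
FD 17: (13,0) -> (30,0) [heading=0, draw]
FD 17: (30,0) -> (47,0) [heading=0, draw]
RT 180: heading 0 -> 180
FD 5: (47,0) -> (42,0) [heading=180, draw]
FD 19: (42,0) -> (23,0) [heading=180, draw]
FD 1: (23,0) -> (22,0) [heading=180, draw]
FD 15: (22,0) -> (7,0) [heading=180, draw]
Final: pos=(7,0), heading=180, 7 segment(s) drawn
Waypoints (8 total):
(0, 0)
(13, 0)
(30, 0)
(47, 0)
(42, 0)
(23, 0)
(22, 0)
(7, 0)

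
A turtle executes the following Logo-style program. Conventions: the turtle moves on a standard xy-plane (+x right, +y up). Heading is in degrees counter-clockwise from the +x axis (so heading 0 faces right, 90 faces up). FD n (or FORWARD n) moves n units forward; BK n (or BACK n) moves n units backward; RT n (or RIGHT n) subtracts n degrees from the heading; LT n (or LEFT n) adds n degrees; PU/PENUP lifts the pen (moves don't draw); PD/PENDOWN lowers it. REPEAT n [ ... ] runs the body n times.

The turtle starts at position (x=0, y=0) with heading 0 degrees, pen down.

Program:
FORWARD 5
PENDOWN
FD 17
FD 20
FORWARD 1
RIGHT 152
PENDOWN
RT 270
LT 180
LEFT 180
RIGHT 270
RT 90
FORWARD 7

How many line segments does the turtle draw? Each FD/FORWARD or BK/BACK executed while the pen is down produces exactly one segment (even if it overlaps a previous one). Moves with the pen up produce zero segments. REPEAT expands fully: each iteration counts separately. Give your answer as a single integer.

Executing turtle program step by step:
Start: pos=(0,0), heading=0, pen down
FD 5: (0,0) -> (5,0) [heading=0, draw]
PD: pen down
FD 17: (5,0) -> (22,0) [heading=0, draw]
FD 20: (22,0) -> (42,0) [heading=0, draw]
FD 1: (42,0) -> (43,0) [heading=0, draw]
RT 152: heading 0 -> 208
PD: pen down
RT 270: heading 208 -> 298
LT 180: heading 298 -> 118
LT 180: heading 118 -> 298
RT 270: heading 298 -> 28
RT 90: heading 28 -> 298
FD 7: (43,0) -> (46.286,-6.181) [heading=298, draw]
Final: pos=(46.286,-6.181), heading=298, 5 segment(s) drawn
Segments drawn: 5

Answer: 5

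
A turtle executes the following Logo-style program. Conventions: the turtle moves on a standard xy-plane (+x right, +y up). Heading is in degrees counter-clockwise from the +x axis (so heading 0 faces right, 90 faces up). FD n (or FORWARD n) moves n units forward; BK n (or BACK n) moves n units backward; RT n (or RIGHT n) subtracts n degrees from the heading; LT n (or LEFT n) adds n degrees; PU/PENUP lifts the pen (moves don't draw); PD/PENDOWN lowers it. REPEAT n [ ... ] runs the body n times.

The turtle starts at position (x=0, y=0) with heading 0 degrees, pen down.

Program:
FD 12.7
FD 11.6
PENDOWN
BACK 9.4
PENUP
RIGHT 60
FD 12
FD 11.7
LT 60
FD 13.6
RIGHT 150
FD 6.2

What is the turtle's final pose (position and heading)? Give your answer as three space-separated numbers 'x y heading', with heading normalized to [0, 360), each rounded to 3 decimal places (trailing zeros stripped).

Answer: 34.981 -23.625 210

Derivation:
Executing turtle program step by step:
Start: pos=(0,0), heading=0, pen down
FD 12.7: (0,0) -> (12.7,0) [heading=0, draw]
FD 11.6: (12.7,0) -> (24.3,0) [heading=0, draw]
PD: pen down
BK 9.4: (24.3,0) -> (14.9,0) [heading=0, draw]
PU: pen up
RT 60: heading 0 -> 300
FD 12: (14.9,0) -> (20.9,-10.392) [heading=300, move]
FD 11.7: (20.9,-10.392) -> (26.75,-20.525) [heading=300, move]
LT 60: heading 300 -> 0
FD 13.6: (26.75,-20.525) -> (40.35,-20.525) [heading=0, move]
RT 150: heading 0 -> 210
FD 6.2: (40.35,-20.525) -> (34.981,-23.625) [heading=210, move]
Final: pos=(34.981,-23.625), heading=210, 3 segment(s) drawn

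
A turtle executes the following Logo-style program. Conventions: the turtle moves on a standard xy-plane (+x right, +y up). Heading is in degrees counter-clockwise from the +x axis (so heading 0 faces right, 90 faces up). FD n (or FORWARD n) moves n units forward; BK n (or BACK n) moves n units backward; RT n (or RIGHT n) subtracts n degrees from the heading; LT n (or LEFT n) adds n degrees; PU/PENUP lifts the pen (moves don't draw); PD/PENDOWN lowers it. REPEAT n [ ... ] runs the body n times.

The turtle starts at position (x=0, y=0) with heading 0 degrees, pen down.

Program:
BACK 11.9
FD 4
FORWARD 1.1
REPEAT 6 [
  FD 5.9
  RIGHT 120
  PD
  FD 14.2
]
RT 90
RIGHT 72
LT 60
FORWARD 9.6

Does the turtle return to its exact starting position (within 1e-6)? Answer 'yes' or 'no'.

Executing turtle program step by step:
Start: pos=(0,0), heading=0, pen down
BK 11.9: (0,0) -> (-11.9,0) [heading=0, draw]
FD 4: (-11.9,0) -> (-7.9,0) [heading=0, draw]
FD 1.1: (-7.9,0) -> (-6.8,0) [heading=0, draw]
REPEAT 6 [
  -- iteration 1/6 --
  FD 5.9: (-6.8,0) -> (-0.9,0) [heading=0, draw]
  RT 120: heading 0 -> 240
  PD: pen down
  FD 14.2: (-0.9,0) -> (-8,-12.298) [heading=240, draw]
  -- iteration 2/6 --
  FD 5.9: (-8,-12.298) -> (-10.95,-17.407) [heading=240, draw]
  RT 120: heading 240 -> 120
  PD: pen down
  FD 14.2: (-10.95,-17.407) -> (-18.05,-5.11) [heading=120, draw]
  -- iteration 3/6 --
  FD 5.9: (-18.05,-5.11) -> (-21,0) [heading=120, draw]
  RT 120: heading 120 -> 0
  PD: pen down
  FD 14.2: (-21,0) -> (-6.8,0) [heading=0, draw]
  -- iteration 4/6 --
  FD 5.9: (-6.8,0) -> (-0.9,0) [heading=0, draw]
  RT 120: heading 0 -> 240
  PD: pen down
  FD 14.2: (-0.9,0) -> (-8,-12.298) [heading=240, draw]
  -- iteration 5/6 --
  FD 5.9: (-8,-12.298) -> (-10.95,-17.407) [heading=240, draw]
  RT 120: heading 240 -> 120
  PD: pen down
  FD 14.2: (-10.95,-17.407) -> (-18.05,-5.11) [heading=120, draw]
  -- iteration 6/6 --
  FD 5.9: (-18.05,-5.11) -> (-21,0) [heading=120, draw]
  RT 120: heading 120 -> 0
  PD: pen down
  FD 14.2: (-21,0) -> (-6.8,0) [heading=0, draw]
]
RT 90: heading 0 -> 270
RT 72: heading 270 -> 198
LT 60: heading 198 -> 258
FD 9.6: (-6.8,0) -> (-8.796,-9.39) [heading=258, draw]
Final: pos=(-8.796,-9.39), heading=258, 16 segment(s) drawn

Start position: (0, 0)
Final position: (-8.796, -9.39)
Distance = 12.866; >= 1e-6 -> NOT closed

Answer: no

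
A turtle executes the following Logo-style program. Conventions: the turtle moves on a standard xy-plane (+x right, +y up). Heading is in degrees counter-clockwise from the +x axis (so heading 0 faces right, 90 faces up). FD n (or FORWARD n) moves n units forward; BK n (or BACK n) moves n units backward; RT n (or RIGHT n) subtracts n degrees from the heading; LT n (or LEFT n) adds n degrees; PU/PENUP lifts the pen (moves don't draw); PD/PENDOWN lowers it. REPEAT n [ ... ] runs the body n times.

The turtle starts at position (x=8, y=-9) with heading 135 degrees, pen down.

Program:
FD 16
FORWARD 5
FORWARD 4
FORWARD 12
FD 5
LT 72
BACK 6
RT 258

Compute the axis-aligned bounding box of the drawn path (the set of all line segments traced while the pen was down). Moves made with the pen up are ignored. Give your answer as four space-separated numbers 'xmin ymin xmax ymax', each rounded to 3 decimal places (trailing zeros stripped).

Answer: -21.698 -9 8 23.422

Derivation:
Executing turtle program step by step:
Start: pos=(8,-9), heading=135, pen down
FD 16: (8,-9) -> (-3.314,2.314) [heading=135, draw]
FD 5: (-3.314,2.314) -> (-6.849,5.849) [heading=135, draw]
FD 4: (-6.849,5.849) -> (-9.678,8.678) [heading=135, draw]
FD 12: (-9.678,8.678) -> (-18.163,17.163) [heading=135, draw]
FD 5: (-18.163,17.163) -> (-21.698,20.698) [heading=135, draw]
LT 72: heading 135 -> 207
BK 6: (-21.698,20.698) -> (-16.352,23.422) [heading=207, draw]
RT 258: heading 207 -> 309
Final: pos=(-16.352,23.422), heading=309, 6 segment(s) drawn

Segment endpoints: x in {-21.698, -18.163, -16.352, -9.678, -6.849, -3.314, 8}, y in {-9, 2.314, 5.849, 8.678, 17.163, 20.698, 23.422}
xmin=-21.698, ymin=-9, xmax=8, ymax=23.422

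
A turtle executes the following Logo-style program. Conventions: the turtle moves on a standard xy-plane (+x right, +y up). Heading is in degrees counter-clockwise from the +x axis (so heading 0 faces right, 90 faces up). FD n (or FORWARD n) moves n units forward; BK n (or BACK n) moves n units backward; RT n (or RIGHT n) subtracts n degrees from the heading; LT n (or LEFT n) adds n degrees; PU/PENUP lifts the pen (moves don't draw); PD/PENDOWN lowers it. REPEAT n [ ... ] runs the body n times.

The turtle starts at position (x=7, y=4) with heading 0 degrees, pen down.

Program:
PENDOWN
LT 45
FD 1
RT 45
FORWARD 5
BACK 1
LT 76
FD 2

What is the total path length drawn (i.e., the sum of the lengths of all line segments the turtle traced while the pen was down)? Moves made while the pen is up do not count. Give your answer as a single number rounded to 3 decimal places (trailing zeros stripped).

Executing turtle program step by step:
Start: pos=(7,4), heading=0, pen down
PD: pen down
LT 45: heading 0 -> 45
FD 1: (7,4) -> (7.707,4.707) [heading=45, draw]
RT 45: heading 45 -> 0
FD 5: (7.707,4.707) -> (12.707,4.707) [heading=0, draw]
BK 1: (12.707,4.707) -> (11.707,4.707) [heading=0, draw]
LT 76: heading 0 -> 76
FD 2: (11.707,4.707) -> (12.191,6.648) [heading=76, draw]
Final: pos=(12.191,6.648), heading=76, 4 segment(s) drawn

Segment lengths:
  seg 1: (7,4) -> (7.707,4.707), length = 1
  seg 2: (7.707,4.707) -> (12.707,4.707), length = 5
  seg 3: (12.707,4.707) -> (11.707,4.707), length = 1
  seg 4: (11.707,4.707) -> (12.191,6.648), length = 2
Total = 9

Answer: 9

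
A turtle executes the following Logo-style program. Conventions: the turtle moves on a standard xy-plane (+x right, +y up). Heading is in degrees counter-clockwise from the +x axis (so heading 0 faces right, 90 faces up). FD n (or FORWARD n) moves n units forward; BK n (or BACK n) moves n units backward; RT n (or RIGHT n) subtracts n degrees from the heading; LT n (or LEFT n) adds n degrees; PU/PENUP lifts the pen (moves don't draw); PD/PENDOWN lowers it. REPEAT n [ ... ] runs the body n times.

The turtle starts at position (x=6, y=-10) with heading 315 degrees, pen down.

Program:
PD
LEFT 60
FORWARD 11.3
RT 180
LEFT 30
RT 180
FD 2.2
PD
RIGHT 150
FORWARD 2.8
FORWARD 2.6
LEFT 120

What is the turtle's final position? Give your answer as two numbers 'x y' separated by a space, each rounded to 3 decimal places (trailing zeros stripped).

Answer: 17.073 -10.736

Derivation:
Executing turtle program step by step:
Start: pos=(6,-10), heading=315, pen down
PD: pen down
LT 60: heading 315 -> 15
FD 11.3: (6,-10) -> (16.915,-7.075) [heading=15, draw]
RT 180: heading 15 -> 195
LT 30: heading 195 -> 225
RT 180: heading 225 -> 45
FD 2.2: (16.915,-7.075) -> (18.471,-5.52) [heading=45, draw]
PD: pen down
RT 150: heading 45 -> 255
FD 2.8: (18.471,-5.52) -> (17.746,-8.224) [heading=255, draw]
FD 2.6: (17.746,-8.224) -> (17.073,-10.736) [heading=255, draw]
LT 120: heading 255 -> 15
Final: pos=(17.073,-10.736), heading=15, 4 segment(s) drawn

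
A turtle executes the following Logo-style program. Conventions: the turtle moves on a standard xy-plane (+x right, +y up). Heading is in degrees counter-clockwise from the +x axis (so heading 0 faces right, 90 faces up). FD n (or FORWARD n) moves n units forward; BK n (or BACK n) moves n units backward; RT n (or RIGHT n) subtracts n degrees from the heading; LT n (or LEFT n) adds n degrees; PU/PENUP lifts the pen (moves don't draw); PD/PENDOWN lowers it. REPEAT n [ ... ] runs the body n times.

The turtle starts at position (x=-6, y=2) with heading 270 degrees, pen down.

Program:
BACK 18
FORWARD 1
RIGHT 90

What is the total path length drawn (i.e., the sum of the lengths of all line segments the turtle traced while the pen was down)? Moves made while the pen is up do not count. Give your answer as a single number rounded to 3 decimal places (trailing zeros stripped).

Answer: 19

Derivation:
Executing turtle program step by step:
Start: pos=(-6,2), heading=270, pen down
BK 18: (-6,2) -> (-6,20) [heading=270, draw]
FD 1: (-6,20) -> (-6,19) [heading=270, draw]
RT 90: heading 270 -> 180
Final: pos=(-6,19), heading=180, 2 segment(s) drawn

Segment lengths:
  seg 1: (-6,2) -> (-6,20), length = 18
  seg 2: (-6,20) -> (-6,19), length = 1
Total = 19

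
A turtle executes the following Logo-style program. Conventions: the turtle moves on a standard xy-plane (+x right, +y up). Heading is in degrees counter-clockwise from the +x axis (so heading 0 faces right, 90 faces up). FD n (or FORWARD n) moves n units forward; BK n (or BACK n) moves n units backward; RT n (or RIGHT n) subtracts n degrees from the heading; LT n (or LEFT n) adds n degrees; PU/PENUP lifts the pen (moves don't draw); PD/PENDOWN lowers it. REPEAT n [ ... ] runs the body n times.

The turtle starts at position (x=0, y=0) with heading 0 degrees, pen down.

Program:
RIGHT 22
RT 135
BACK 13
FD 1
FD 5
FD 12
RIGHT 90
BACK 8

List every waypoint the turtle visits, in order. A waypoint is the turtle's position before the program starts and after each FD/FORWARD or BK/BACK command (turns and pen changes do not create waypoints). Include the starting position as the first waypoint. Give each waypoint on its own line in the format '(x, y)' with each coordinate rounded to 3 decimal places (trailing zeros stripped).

Executing turtle program step by step:
Start: pos=(0,0), heading=0, pen down
RT 22: heading 0 -> 338
RT 135: heading 338 -> 203
BK 13: (0,0) -> (11.967,5.08) [heading=203, draw]
FD 1: (11.967,5.08) -> (11.046,4.689) [heading=203, draw]
FD 5: (11.046,4.689) -> (6.444,2.735) [heading=203, draw]
FD 12: (6.444,2.735) -> (-4.603,-1.954) [heading=203, draw]
RT 90: heading 203 -> 113
BK 8: (-4.603,-1.954) -> (-1.477,-9.318) [heading=113, draw]
Final: pos=(-1.477,-9.318), heading=113, 5 segment(s) drawn
Waypoints (6 total):
(0, 0)
(11.967, 5.08)
(11.046, 4.689)
(6.444, 2.735)
(-4.603, -1.954)
(-1.477, -9.318)

Answer: (0, 0)
(11.967, 5.08)
(11.046, 4.689)
(6.444, 2.735)
(-4.603, -1.954)
(-1.477, -9.318)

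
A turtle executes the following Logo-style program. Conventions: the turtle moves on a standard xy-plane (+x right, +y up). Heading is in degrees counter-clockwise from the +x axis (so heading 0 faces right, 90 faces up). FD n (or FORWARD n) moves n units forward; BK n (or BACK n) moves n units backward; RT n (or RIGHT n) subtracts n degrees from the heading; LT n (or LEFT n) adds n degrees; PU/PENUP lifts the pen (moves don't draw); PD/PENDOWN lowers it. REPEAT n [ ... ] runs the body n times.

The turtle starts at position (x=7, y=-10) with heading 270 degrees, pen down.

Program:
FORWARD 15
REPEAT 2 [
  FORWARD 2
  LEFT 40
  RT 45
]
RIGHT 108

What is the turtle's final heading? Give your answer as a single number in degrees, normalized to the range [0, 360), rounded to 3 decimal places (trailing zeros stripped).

Executing turtle program step by step:
Start: pos=(7,-10), heading=270, pen down
FD 15: (7,-10) -> (7,-25) [heading=270, draw]
REPEAT 2 [
  -- iteration 1/2 --
  FD 2: (7,-25) -> (7,-27) [heading=270, draw]
  LT 40: heading 270 -> 310
  RT 45: heading 310 -> 265
  -- iteration 2/2 --
  FD 2: (7,-27) -> (6.826,-28.992) [heading=265, draw]
  LT 40: heading 265 -> 305
  RT 45: heading 305 -> 260
]
RT 108: heading 260 -> 152
Final: pos=(6.826,-28.992), heading=152, 3 segment(s) drawn

Answer: 152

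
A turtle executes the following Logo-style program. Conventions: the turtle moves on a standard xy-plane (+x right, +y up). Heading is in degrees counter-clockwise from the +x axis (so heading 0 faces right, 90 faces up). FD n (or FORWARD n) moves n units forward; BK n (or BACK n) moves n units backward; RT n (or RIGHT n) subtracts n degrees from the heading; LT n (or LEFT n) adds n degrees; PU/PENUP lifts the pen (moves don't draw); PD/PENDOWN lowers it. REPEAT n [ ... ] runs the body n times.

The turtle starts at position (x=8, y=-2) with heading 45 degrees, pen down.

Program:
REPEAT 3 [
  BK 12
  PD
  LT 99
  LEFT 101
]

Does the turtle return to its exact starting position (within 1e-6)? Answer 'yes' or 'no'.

Answer: no

Derivation:
Executing turtle program step by step:
Start: pos=(8,-2), heading=45, pen down
REPEAT 3 [
  -- iteration 1/3 --
  BK 12: (8,-2) -> (-0.485,-10.485) [heading=45, draw]
  PD: pen down
  LT 99: heading 45 -> 144
  LT 101: heading 144 -> 245
  -- iteration 2/3 --
  BK 12: (-0.485,-10.485) -> (4.586,0.39) [heading=245, draw]
  PD: pen down
  LT 99: heading 245 -> 344
  LT 101: heading 344 -> 85
  -- iteration 3/3 --
  BK 12: (4.586,0.39) -> (3.54,-11.564) [heading=85, draw]
  PD: pen down
  LT 99: heading 85 -> 184
  LT 101: heading 184 -> 285
]
Final: pos=(3.54,-11.564), heading=285, 3 segment(s) drawn

Start position: (8, -2)
Final position: (3.54, -11.564)
Distance = 10.553; >= 1e-6 -> NOT closed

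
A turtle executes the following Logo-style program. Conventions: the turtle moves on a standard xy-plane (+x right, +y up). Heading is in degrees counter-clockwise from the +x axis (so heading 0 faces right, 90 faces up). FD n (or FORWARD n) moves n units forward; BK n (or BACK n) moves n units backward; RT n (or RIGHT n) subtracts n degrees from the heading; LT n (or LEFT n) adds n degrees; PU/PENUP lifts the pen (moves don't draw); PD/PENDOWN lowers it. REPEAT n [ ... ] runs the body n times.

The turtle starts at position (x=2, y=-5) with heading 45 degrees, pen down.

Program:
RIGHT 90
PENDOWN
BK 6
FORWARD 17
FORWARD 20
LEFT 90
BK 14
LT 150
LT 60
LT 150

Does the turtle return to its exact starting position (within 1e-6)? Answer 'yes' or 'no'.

Executing turtle program step by step:
Start: pos=(2,-5), heading=45, pen down
RT 90: heading 45 -> 315
PD: pen down
BK 6: (2,-5) -> (-2.243,-0.757) [heading=315, draw]
FD 17: (-2.243,-0.757) -> (9.778,-12.778) [heading=315, draw]
FD 20: (9.778,-12.778) -> (23.92,-26.92) [heading=315, draw]
LT 90: heading 315 -> 45
BK 14: (23.92,-26.92) -> (14.021,-36.82) [heading=45, draw]
LT 150: heading 45 -> 195
LT 60: heading 195 -> 255
LT 150: heading 255 -> 45
Final: pos=(14.021,-36.82), heading=45, 4 segment(s) drawn

Start position: (2, -5)
Final position: (14.021, -36.82)
Distance = 34.015; >= 1e-6 -> NOT closed

Answer: no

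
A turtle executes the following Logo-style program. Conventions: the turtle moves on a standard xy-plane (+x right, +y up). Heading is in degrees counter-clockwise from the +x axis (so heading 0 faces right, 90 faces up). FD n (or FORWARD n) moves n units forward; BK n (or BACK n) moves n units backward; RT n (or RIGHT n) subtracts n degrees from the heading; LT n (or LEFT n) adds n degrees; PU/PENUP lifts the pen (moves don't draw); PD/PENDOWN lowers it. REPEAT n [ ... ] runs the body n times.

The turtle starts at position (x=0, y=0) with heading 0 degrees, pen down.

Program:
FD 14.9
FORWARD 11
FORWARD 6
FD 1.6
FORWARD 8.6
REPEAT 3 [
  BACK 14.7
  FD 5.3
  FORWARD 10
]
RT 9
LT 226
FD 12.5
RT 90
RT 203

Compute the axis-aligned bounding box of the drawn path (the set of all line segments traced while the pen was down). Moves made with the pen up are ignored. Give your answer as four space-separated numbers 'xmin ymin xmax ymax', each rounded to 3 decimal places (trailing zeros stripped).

Answer: 0 -7.523 43.9 0

Derivation:
Executing turtle program step by step:
Start: pos=(0,0), heading=0, pen down
FD 14.9: (0,0) -> (14.9,0) [heading=0, draw]
FD 11: (14.9,0) -> (25.9,0) [heading=0, draw]
FD 6: (25.9,0) -> (31.9,0) [heading=0, draw]
FD 1.6: (31.9,0) -> (33.5,0) [heading=0, draw]
FD 8.6: (33.5,0) -> (42.1,0) [heading=0, draw]
REPEAT 3 [
  -- iteration 1/3 --
  BK 14.7: (42.1,0) -> (27.4,0) [heading=0, draw]
  FD 5.3: (27.4,0) -> (32.7,0) [heading=0, draw]
  FD 10: (32.7,0) -> (42.7,0) [heading=0, draw]
  -- iteration 2/3 --
  BK 14.7: (42.7,0) -> (28,0) [heading=0, draw]
  FD 5.3: (28,0) -> (33.3,0) [heading=0, draw]
  FD 10: (33.3,0) -> (43.3,0) [heading=0, draw]
  -- iteration 3/3 --
  BK 14.7: (43.3,0) -> (28.6,0) [heading=0, draw]
  FD 5.3: (28.6,0) -> (33.9,0) [heading=0, draw]
  FD 10: (33.9,0) -> (43.9,0) [heading=0, draw]
]
RT 9: heading 0 -> 351
LT 226: heading 351 -> 217
FD 12.5: (43.9,0) -> (33.917,-7.523) [heading=217, draw]
RT 90: heading 217 -> 127
RT 203: heading 127 -> 284
Final: pos=(33.917,-7.523), heading=284, 15 segment(s) drawn

Segment endpoints: x in {0, 14.9, 25.9, 27.4, 28, 28.6, 31.9, 32.7, 33.3, 33.5, 33.9, 33.917, 42.1, 42.7, 43.3, 43.9}, y in {-7.523, 0}
xmin=0, ymin=-7.523, xmax=43.9, ymax=0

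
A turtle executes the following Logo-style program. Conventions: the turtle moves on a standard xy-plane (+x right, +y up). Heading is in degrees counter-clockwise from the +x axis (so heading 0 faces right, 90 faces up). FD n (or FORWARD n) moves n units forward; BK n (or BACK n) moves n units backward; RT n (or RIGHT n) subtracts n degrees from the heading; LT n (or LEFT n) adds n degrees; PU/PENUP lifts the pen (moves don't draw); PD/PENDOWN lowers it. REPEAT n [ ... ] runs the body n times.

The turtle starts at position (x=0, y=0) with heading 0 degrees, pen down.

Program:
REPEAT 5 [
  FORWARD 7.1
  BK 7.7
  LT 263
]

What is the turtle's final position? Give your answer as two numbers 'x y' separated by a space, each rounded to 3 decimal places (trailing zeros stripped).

Executing turtle program step by step:
Start: pos=(0,0), heading=0, pen down
REPEAT 5 [
  -- iteration 1/5 --
  FD 7.1: (0,0) -> (7.1,0) [heading=0, draw]
  BK 7.7: (7.1,0) -> (-0.6,0) [heading=0, draw]
  LT 263: heading 0 -> 263
  -- iteration 2/5 --
  FD 7.1: (-0.6,0) -> (-1.465,-7.047) [heading=263, draw]
  BK 7.7: (-1.465,-7.047) -> (-0.527,0.596) [heading=263, draw]
  LT 263: heading 263 -> 166
  -- iteration 3/5 --
  FD 7.1: (-0.527,0.596) -> (-7.416,2.313) [heading=166, draw]
  BK 7.7: (-7.416,2.313) -> (0.055,0.45) [heading=166, draw]
  LT 263: heading 166 -> 69
  -- iteration 4/5 --
  FD 7.1: (0.055,0.45) -> (2.6,7.079) [heading=69, draw]
  BK 7.7: (2.6,7.079) -> (-0.16,-0.11) [heading=69, draw]
  LT 263: heading 69 -> 332
  -- iteration 5/5 --
  FD 7.1: (-0.16,-0.11) -> (6.109,-3.443) [heading=332, draw]
  BK 7.7: (6.109,-3.443) -> (-0.689,0.172) [heading=332, draw]
  LT 263: heading 332 -> 235
]
Final: pos=(-0.689,0.172), heading=235, 10 segment(s) drawn

Answer: -0.689 0.172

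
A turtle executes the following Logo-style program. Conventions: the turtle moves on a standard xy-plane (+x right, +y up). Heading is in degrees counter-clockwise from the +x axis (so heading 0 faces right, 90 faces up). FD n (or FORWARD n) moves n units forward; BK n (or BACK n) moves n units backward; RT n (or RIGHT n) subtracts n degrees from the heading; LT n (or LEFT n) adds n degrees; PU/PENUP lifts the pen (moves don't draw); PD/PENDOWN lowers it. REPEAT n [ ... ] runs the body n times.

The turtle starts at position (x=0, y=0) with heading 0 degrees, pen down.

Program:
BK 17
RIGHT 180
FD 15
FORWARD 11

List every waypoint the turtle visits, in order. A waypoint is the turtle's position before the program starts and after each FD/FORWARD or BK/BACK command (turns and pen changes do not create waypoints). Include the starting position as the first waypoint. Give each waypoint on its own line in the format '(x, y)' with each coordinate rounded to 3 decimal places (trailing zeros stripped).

Answer: (0, 0)
(-17, 0)
(-32, 0)
(-43, 0)

Derivation:
Executing turtle program step by step:
Start: pos=(0,0), heading=0, pen down
BK 17: (0,0) -> (-17,0) [heading=0, draw]
RT 180: heading 0 -> 180
FD 15: (-17,0) -> (-32,0) [heading=180, draw]
FD 11: (-32,0) -> (-43,0) [heading=180, draw]
Final: pos=(-43,0), heading=180, 3 segment(s) drawn
Waypoints (4 total):
(0, 0)
(-17, 0)
(-32, 0)
(-43, 0)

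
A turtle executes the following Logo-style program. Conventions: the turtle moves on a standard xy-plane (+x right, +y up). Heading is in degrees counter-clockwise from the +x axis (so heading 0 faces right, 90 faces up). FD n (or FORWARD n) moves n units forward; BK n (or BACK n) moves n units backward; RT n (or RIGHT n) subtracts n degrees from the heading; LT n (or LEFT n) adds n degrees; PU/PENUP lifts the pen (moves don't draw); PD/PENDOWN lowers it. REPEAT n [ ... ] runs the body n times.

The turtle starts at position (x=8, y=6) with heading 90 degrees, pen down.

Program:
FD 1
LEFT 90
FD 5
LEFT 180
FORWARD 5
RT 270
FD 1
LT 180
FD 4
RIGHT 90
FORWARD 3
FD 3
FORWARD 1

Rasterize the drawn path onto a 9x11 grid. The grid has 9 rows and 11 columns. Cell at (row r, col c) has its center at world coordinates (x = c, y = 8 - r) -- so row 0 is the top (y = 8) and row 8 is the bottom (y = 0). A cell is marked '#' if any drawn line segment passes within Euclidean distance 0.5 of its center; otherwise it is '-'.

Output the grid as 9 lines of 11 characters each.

Answer: --------#--
---######--
--------#--
--------#--
-########--
-----------
-----------
-----------
-----------

Derivation:
Segment 0: (8,6) -> (8,7)
Segment 1: (8,7) -> (3,7)
Segment 2: (3,7) -> (8,7)
Segment 3: (8,7) -> (8,8)
Segment 4: (8,8) -> (8,4)
Segment 5: (8,4) -> (5,4)
Segment 6: (5,4) -> (2,4)
Segment 7: (2,4) -> (1,4)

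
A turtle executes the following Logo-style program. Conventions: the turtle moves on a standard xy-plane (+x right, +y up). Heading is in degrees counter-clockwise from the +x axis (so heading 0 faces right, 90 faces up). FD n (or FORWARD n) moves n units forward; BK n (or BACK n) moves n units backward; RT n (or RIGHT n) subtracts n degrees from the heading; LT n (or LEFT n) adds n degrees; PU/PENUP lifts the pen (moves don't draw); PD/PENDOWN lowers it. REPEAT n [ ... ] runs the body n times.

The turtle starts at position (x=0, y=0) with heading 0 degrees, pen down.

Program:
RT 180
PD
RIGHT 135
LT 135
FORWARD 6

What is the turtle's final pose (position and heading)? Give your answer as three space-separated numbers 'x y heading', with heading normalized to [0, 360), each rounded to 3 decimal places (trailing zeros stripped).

Answer: -6 0 180

Derivation:
Executing turtle program step by step:
Start: pos=(0,0), heading=0, pen down
RT 180: heading 0 -> 180
PD: pen down
RT 135: heading 180 -> 45
LT 135: heading 45 -> 180
FD 6: (0,0) -> (-6,0) [heading=180, draw]
Final: pos=(-6,0), heading=180, 1 segment(s) drawn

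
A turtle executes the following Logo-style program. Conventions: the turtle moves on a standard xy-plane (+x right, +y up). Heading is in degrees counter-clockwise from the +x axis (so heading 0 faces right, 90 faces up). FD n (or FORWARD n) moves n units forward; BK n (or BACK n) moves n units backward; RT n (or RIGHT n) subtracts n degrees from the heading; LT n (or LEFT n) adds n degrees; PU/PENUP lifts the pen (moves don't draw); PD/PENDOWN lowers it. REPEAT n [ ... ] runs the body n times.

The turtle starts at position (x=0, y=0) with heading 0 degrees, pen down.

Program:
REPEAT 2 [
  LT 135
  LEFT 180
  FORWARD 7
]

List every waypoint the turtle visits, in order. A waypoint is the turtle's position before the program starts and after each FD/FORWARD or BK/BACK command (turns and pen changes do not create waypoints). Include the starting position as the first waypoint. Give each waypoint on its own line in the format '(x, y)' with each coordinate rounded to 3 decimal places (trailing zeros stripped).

Executing turtle program step by step:
Start: pos=(0,0), heading=0, pen down
REPEAT 2 [
  -- iteration 1/2 --
  LT 135: heading 0 -> 135
  LT 180: heading 135 -> 315
  FD 7: (0,0) -> (4.95,-4.95) [heading=315, draw]
  -- iteration 2/2 --
  LT 135: heading 315 -> 90
  LT 180: heading 90 -> 270
  FD 7: (4.95,-4.95) -> (4.95,-11.95) [heading=270, draw]
]
Final: pos=(4.95,-11.95), heading=270, 2 segment(s) drawn
Waypoints (3 total):
(0, 0)
(4.95, -4.95)
(4.95, -11.95)

Answer: (0, 0)
(4.95, -4.95)
(4.95, -11.95)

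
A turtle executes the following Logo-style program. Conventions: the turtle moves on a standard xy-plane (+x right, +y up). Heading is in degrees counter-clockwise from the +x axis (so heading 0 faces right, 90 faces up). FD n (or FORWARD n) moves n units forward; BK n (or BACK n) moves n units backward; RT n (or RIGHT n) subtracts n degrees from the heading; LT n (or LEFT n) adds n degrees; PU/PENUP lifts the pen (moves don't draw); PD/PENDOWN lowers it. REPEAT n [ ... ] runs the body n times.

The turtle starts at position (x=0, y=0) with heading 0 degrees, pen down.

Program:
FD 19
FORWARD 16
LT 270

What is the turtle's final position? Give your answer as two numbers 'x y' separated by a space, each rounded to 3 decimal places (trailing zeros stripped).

Executing turtle program step by step:
Start: pos=(0,0), heading=0, pen down
FD 19: (0,0) -> (19,0) [heading=0, draw]
FD 16: (19,0) -> (35,0) [heading=0, draw]
LT 270: heading 0 -> 270
Final: pos=(35,0), heading=270, 2 segment(s) drawn

Answer: 35 0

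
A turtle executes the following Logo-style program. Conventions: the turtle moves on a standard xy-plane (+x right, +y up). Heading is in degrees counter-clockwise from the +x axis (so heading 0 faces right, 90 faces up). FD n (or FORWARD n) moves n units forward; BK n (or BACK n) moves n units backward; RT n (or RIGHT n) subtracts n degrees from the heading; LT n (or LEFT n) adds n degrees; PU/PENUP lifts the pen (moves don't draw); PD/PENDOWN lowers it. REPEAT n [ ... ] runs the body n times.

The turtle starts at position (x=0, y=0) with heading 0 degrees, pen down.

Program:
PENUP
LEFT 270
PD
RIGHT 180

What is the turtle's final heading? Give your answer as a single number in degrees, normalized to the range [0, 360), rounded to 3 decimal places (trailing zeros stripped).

Answer: 90

Derivation:
Executing turtle program step by step:
Start: pos=(0,0), heading=0, pen down
PU: pen up
LT 270: heading 0 -> 270
PD: pen down
RT 180: heading 270 -> 90
Final: pos=(0,0), heading=90, 0 segment(s) drawn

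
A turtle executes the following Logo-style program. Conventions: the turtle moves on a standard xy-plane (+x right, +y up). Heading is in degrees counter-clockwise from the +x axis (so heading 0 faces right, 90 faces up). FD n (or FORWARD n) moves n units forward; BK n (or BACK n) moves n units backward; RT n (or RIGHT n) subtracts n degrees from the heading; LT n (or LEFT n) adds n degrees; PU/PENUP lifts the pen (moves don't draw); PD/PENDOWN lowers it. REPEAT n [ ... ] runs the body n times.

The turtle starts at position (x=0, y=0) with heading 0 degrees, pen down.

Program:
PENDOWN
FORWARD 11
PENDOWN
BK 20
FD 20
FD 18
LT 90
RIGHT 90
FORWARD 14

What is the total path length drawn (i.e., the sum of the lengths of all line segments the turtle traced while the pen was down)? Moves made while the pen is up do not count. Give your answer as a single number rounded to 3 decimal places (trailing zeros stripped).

Executing turtle program step by step:
Start: pos=(0,0), heading=0, pen down
PD: pen down
FD 11: (0,0) -> (11,0) [heading=0, draw]
PD: pen down
BK 20: (11,0) -> (-9,0) [heading=0, draw]
FD 20: (-9,0) -> (11,0) [heading=0, draw]
FD 18: (11,0) -> (29,0) [heading=0, draw]
LT 90: heading 0 -> 90
RT 90: heading 90 -> 0
FD 14: (29,0) -> (43,0) [heading=0, draw]
Final: pos=(43,0), heading=0, 5 segment(s) drawn

Segment lengths:
  seg 1: (0,0) -> (11,0), length = 11
  seg 2: (11,0) -> (-9,0), length = 20
  seg 3: (-9,0) -> (11,0), length = 20
  seg 4: (11,0) -> (29,0), length = 18
  seg 5: (29,0) -> (43,0), length = 14
Total = 83

Answer: 83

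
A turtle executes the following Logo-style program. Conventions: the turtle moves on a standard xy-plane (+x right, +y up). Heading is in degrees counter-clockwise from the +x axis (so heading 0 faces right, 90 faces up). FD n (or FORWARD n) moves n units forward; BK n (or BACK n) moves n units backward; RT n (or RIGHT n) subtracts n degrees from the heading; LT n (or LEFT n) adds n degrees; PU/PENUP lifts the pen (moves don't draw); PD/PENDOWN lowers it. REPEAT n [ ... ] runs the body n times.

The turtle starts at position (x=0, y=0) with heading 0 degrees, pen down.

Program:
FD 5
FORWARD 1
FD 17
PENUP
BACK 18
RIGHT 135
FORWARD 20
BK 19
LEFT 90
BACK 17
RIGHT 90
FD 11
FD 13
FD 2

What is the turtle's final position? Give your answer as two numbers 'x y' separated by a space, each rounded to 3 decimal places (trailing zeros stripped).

Answer: -26.113 -7.071

Derivation:
Executing turtle program step by step:
Start: pos=(0,0), heading=0, pen down
FD 5: (0,0) -> (5,0) [heading=0, draw]
FD 1: (5,0) -> (6,0) [heading=0, draw]
FD 17: (6,0) -> (23,0) [heading=0, draw]
PU: pen up
BK 18: (23,0) -> (5,0) [heading=0, move]
RT 135: heading 0 -> 225
FD 20: (5,0) -> (-9.142,-14.142) [heading=225, move]
BK 19: (-9.142,-14.142) -> (4.293,-0.707) [heading=225, move]
LT 90: heading 225 -> 315
BK 17: (4.293,-0.707) -> (-7.728,11.314) [heading=315, move]
RT 90: heading 315 -> 225
FD 11: (-7.728,11.314) -> (-15.506,3.536) [heading=225, move]
FD 13: (-15.506,3.536) -> (-24.698,-5.657) [heading=225, move]
FD 2: (-24.698,-5.657) -> (-26.113,-7.071) [heading=225, move]
Final: pos=(-26.113,-7.071), heading=225, 3 segment(s) drawn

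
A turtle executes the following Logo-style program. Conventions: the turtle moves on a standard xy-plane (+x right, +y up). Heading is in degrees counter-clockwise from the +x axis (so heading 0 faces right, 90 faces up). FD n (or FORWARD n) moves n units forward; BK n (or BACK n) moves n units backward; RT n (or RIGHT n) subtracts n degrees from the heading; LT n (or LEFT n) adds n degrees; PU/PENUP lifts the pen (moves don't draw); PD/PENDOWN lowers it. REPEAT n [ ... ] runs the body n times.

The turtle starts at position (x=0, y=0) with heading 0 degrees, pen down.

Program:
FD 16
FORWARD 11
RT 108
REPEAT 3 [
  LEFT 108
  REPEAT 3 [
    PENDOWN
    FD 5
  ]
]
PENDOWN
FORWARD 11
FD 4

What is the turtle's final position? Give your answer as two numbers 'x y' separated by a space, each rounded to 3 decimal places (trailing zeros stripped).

Answer: 13.094 -3.368

Derivation:
Executing turtle program step by step:
Start: pos=(0,0), heading=0, pen down
FD 16: (0,0) -> (16,0) [heading=0, draw]
FD 11: (16,0) -> (27,0) [heading=0, draw]
RT 108: heading 0 -> 252
REPEAT 3 [
  -- iteration 1/3 --
  LT 108: heading 252 -> 0
  REPEAT 3 [
    -- iteration 1/3 --
    PD: pen down
    FD 5: (27,0) -> (32,0) [heading=0, draw]
    -- iteration 2/3 --
    PD: pen down
    FD 5: (32,0) -> (37,0) [heading=0, draw]
    -- iteration 3/3 --
    PD: pen down
    FD 5: (37,0) -> (42,0) [heading=0, draw]
  ]
  -- iteration 2/3 --
  LT 108: heading 0 -> 108
  REPEAT 3 [
    -- iteration 1/3 --
    PD: pen down
    FD 5: (42,0) -> (40.455,4.755) [heading=108, draw]
    -- iteration 2/3 --
    PD: pen down
    FD 5: (40.455,4.755) -> (38.91,9.511) [heading=108, draw]
    -- iteration 3/3 --
    PD: pen down
    FD 5: (38.91,9.511) -> (37.365,14.266) [heading=108, draw]
  ]
  -- iteration 3/3 --
  LT 108: heading 108 -> 216
  REPEAT 3 [
    -- iteration 1/3 --
    PD: pen down
    FD 5: (37.365,14.266) -> (33.32,11.327) [heading=216, draw]
    -- iteration 2/3 --
    PD: pen down
    FD 5: (33.32,11.327) -> (29.275,8.388) [heading=216, draw]
    -- iteration 3/3 --
    PD: pen down
    FD 5: (29.275,8.388) -> (25.229,5.449) [heading=216, draw]
  ]
]
PD: pen down
FD 11: (25.229,5.449) -> (16.33,-1.017) [heading=216, draw]
FD 4: (16.33,-1.017) -> (13.094,-3.368) [heading=216, draw]
Final: pos=(13.094,-3.368), heading=216, 13 segment(s) drawn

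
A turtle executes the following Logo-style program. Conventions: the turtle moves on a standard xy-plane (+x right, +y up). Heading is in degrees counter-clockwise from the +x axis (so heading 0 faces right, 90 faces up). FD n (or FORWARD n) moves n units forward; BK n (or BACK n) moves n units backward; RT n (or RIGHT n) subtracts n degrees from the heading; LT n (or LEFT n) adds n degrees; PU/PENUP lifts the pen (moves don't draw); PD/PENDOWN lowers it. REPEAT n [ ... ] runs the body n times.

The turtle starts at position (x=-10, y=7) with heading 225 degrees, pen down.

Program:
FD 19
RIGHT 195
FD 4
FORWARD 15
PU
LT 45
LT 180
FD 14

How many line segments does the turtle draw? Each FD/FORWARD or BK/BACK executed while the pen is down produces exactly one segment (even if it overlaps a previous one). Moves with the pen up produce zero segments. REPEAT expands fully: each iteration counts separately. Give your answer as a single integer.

Executing turtle program step by step:
Start: pos=(-10,7), heading=225, pen down
FD 19: (-10,7) -> (-23.435,-6.435) [heading=225, draw]
RT 195: heading 225 -> 30
FD 4: (-23.435,-6.435) -> (-19.971,-4.435) [heading=30, draw]
FD 15: (-19.971,-4.435) -> (-6.981,3.065) [heading=30, draw]
PU: pen up
LT 45: heading 30 -> 75
LT 180: heading 75 -> 255
FD 14: (-6.981,3.065) -> (-10.604,-10.458) [heading=255, move]
Final: pos=(-10.604,-10.458), heading=255, 3 segment(s) drawn
Segments drawn: 3

Answer: 3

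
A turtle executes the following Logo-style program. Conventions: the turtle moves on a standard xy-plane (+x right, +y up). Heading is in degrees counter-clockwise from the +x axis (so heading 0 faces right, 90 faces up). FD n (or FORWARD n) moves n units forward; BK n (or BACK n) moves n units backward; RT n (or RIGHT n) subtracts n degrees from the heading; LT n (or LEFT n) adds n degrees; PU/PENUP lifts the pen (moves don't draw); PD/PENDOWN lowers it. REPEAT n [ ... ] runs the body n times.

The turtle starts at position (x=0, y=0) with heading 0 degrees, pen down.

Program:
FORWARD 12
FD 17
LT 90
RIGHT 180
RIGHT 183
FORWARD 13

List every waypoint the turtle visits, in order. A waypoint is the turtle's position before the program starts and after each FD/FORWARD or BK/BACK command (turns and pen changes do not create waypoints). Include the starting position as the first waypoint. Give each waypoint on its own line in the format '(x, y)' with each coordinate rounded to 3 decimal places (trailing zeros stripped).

Answer: (0, 0)
(12, 0)
(29, 0)
(29.68, 12.982)

Derivation:
Executing turtle program step by step:
Start: pos=(0,0), heading=0, pen down
FD 12: (0,0) -> (12,0) [heading=0, draw]
FD 17: (12,0) -> (29,0) [heading=0, draw]
LT 90: heading 0 -> 90
RT 180: heading 90 -> 270
RT 183: heading 270 -> 87
FD 13: (29,0) -> (29.68,12.982) [heading=87, draw]
Final: pos=(29.68,12.982), heading=87, 3 segment(s) drawn
Waypoints (4 total):
(0, 0)
(12, 0)
(29, 0)
(29.68, 12.982)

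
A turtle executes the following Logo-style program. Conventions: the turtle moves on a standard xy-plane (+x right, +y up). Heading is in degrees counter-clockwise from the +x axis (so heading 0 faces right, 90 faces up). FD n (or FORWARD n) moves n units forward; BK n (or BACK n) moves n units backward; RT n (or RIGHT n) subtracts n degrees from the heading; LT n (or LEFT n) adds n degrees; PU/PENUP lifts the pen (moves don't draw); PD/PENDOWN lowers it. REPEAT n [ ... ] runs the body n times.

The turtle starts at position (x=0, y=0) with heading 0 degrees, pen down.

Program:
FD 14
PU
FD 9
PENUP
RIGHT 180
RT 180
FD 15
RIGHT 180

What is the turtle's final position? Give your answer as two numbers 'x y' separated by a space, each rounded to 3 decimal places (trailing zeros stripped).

Answer: 38 0

Derivation:
Executing turtle program step by step:
Start: pos=(0,0), heading=0, pen down
FD 14: (0,0) -> (14,0) [heading=0, draw]
PU: pen up
FD 9: (14,0) -> (23,0) [heading=0, move]
PU: pen up
RT 180: heading 0 -> 180
RT 180: heading 180 -> 0
FD 15: (23,0) -> (38,0) [heading=0, move]
RT 180: heading 0 -> 180
Final: pos=(38,0), heading=180, 1 segment(s) drawn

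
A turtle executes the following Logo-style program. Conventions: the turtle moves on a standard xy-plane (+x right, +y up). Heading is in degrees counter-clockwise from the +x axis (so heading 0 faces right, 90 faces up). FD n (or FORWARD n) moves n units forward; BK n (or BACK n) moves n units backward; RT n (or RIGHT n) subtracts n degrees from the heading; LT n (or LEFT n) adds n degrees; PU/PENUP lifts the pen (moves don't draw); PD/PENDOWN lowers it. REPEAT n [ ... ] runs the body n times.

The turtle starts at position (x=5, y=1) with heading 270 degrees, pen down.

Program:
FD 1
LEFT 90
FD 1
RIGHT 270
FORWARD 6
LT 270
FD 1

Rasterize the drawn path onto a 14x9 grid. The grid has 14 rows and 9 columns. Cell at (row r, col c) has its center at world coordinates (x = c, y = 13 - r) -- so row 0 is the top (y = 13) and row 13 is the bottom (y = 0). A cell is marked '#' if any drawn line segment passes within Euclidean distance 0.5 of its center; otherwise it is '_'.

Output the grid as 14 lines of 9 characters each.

Answer: _________
_________
_________
_________
_________
_________
_________
______##_
______#__
______#__
______#__
______#__
_____##__
_____##__

Derivation:
Segment 0: (5,1) -> (5,0)
Segment 1: (5,0) -> (6,-0)
Segment 2: (6,-0) -> (6,6)
Segment 3: (6,6) -> (7,6)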